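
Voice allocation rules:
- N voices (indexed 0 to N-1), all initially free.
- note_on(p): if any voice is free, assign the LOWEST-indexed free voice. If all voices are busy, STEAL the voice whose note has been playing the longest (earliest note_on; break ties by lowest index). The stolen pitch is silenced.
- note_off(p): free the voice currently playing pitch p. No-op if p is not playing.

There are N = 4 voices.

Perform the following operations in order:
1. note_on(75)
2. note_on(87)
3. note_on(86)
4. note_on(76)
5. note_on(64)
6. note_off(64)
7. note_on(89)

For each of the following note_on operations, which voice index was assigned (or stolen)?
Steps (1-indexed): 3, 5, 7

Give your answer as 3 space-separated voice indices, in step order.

Answer: 2 0 0

Derivation:
Op 1: note_on(75): voice 0 is free -> assigned | voices=[75 - - -]
Op 2: note_on(87): voice 1 is free -> assigned | voices=[75 87 - -]
Op 3: note_on(86): voice 2 is free -> assigned | voices=[75 87 86 -]
Op 4: note_on(76): voice 3 is free -> assigned | voices=[75 87 86 76]
Op 5: note_on(64): all voices busy, STEAL voice 0 (pitch 75, oldest) -> assign | voices=[64 87 86 76]
Op 6: note_off(64): free voice 0 | voices=[- 87 86 76]
Op 7: note_on(89): voice 0 is free -> assigned | voices=[89 87 86 76]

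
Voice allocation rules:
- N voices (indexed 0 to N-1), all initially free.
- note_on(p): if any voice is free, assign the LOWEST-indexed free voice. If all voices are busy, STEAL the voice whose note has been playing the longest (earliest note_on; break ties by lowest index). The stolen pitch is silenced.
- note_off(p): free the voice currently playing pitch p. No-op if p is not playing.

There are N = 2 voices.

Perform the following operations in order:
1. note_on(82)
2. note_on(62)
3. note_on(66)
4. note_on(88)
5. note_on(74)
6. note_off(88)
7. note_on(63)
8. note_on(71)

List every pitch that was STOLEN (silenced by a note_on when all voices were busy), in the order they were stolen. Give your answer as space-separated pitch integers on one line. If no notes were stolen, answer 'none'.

Op 1: note_on(82): voice 0 is free -> assigned | voices=[82 -]
Op 2: note_on(62): voice 1 is free -> assigned | voices=[82 62]
Op 3: note_on(66): all voices busy, STEAL voice 0 (pitch 82, oldest) -> assign | voices=[66 62]
Op 4: note_on(88): all voices busy, STEAL voice 1 (pitch 62, oldest) -> assign | voices=[66 88]
Op 5: note_on(74): all voices busy, STEAL voice 0 (pitch 66, oldest) -> assign | voices=[74 88]
Op 6: note_off(88): free voice 1 | voices=[74 -]
Op 7: note_on(63): voice 1 is free -> assigned | voices=[74 63]
Op 8: note_on(71): all voices busy, STEAL voice 0 (pitch 74, oldest) -> assign | voices=[71 63]

Answer: 82 62 66 74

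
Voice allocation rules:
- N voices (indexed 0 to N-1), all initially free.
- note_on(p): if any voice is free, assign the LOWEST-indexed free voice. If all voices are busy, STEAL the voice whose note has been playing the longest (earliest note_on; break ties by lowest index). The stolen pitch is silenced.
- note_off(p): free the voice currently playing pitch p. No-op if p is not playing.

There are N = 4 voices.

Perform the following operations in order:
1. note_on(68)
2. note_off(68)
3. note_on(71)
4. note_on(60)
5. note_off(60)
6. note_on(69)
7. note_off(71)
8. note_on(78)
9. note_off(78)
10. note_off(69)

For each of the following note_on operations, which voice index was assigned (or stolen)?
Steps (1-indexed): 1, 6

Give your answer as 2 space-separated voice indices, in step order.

Answer: 0 1

Derivation:
Op 1: note_on(68): voice 0 is free -> assigned | voices=[68 - - -]
Op 2: note_off(68): free voice 0 | voices=[- - - -]
Op 3: note_on(71): voice 0 is free -> assigned | voices=[71 - - -]
Op 4: note_on(60): voice 1 is free -> assigned | voices=[71 60 - -]
Op 5: note_off(60): free voice 1 | voices=[71 - - -]
Op 6: note_on(69): voice 1 is free -> assigned | voices=[71 69 - -]
Op 7: note_off(71): free voice 0 | voices=[- 69 - -]
Op 8: note_on(78): voice 0 is free -> assigned | voices=[78 69 - -]
Op 9: note_off(78): free voice 0 | voices=[- 69 - -]
Op 10: note_off(69): free voice 1 | voices=[- - - -]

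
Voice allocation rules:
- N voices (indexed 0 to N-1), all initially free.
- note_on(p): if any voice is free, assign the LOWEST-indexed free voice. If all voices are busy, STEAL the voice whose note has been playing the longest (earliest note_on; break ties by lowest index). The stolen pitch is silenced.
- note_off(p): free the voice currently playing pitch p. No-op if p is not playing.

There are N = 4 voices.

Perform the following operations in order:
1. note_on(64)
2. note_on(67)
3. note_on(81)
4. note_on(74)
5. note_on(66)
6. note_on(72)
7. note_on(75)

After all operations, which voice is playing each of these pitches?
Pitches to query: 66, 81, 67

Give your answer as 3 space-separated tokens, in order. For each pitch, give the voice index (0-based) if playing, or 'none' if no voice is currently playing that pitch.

Op 1: note_on(64): voice 0 is free -> assigned | voices=[64 - - -]
Op 2: note_on(67): voice 1 is free -> assigned | voices=[64 67 - -]
Op 3: note_on(81): voice 2 is free -> assigned | voices=[64 67 81 -]
Op 4: note_on(74): voice 3 is free -> assigned | voices=[64 67 81 74]
Op 5: note_on(66): all voices busy, STEAL voice 0 (pitch 64, oldest) -> assign | voices=[66 67 81 74]
Op 6: note_on(72): all voices busy, STEAL voice 1 (pitch 67, oldest) -> assign | voices=[66 72 81 74]
Op 7: note_on(75): all voices busy, STEAL voice 2 (pitch 81, oldest) -> assign | voices=[66 72 75 74]

Answer: 0 none none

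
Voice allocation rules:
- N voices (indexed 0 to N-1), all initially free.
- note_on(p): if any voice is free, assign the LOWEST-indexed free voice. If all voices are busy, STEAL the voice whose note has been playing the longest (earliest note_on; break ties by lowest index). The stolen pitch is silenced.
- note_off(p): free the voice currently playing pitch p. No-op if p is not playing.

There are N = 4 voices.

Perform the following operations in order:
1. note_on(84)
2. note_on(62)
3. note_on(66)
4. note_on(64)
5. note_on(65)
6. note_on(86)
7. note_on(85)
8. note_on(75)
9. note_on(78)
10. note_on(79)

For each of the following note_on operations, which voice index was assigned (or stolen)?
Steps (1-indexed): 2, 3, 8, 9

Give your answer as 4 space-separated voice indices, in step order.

Answer: 1 2 3 0

Derivation:
Op 1: note_on(84): voice 0 is free -> assigned | voices=[84 - - -]
Op 2: note_on(62): voice 1 is free -> assigned | voices=[84 62 - -]
Op 3: note_on(66): voice 2 is free -> assigned | voices=[84 62 66 -]
Op 4: note_on(64): voice 3 is free -> assigned | voices=[84 62 66 64]
Op 5: note_on(65): all voices busy, STEAL voice 0 (pitch 84, oldest) -> assign | voices=[65 62 66 64]
Op 6: note_on(86): all voices busy, STEAL voice 1 (pitch 62, oldest) -> assign | voices=[65 86 66 64]
Op 7: note_on(85): all voices busy, STEAL voice 2 (pitch 66, oldest) -> assign | voices=[65 86 85 64]
Op 8: note_on(75): all voices busy, STEAL voice 3 (pitch 64, oldest) -> assign | voices=[65 86 85 75]
Op 9: note_on(78): all voices busy, STEAL voice 0 (pitch 65, oldest) -> assign | voices=[78 86 85 75]
Op 10: note_on(79): all voices busy, STEAL voice 1 (pitch 86, oldest) -> assign | voices=[78 79 85 75]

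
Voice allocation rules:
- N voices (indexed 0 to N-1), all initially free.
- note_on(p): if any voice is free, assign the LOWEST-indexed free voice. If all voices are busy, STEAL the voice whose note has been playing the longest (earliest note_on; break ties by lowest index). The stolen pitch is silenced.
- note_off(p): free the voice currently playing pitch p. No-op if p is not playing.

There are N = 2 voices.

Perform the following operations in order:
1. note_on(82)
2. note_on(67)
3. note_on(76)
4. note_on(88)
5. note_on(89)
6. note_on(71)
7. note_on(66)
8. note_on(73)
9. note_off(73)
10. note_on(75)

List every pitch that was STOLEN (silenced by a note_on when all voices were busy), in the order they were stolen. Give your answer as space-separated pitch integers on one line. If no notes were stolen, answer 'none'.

Answer: 82 67 76 88 89 71

Derivation:
Op 1: note_on(82): voice 0 is free -> assigned | voices=[82 -]
Op 2: note_on(67): voice 1 is free -> assigned | voices=[82 67]
Op 3: note_on(76): all voices busy, STEAL voice 0 (pitch 82, oldest) -> assign | voices=[76 67]
Op 4: note_on(88): all voices busy, STEAL voice 1 (pitch 67, oldest) -> assign | voices=[76 88]
Op 5: note_on(89): all voices busy, STEAL voice 0 (pitch 76, oldest) -> assign | voices=[89 88]
Op 6: note_on(71): all voices busy, STEAL voice 1 (pitch 88, oldest) -> assign | voices=[89 71]
Op 7: note_on(66): all voices busy, STEAL voice 0 (pitch 89, oldest) -> assign | voices=[66 71]
Op 8: note_on(73): all voices busy, STEAL voice 1 (pitch 71, oldest) -> assign | voices=[66 73]
Op 9: note_off(73): free voice 1 | voices=[66 -]
Op 10: note_on(75): voice 1 is free -> assigned | voices=[66 75]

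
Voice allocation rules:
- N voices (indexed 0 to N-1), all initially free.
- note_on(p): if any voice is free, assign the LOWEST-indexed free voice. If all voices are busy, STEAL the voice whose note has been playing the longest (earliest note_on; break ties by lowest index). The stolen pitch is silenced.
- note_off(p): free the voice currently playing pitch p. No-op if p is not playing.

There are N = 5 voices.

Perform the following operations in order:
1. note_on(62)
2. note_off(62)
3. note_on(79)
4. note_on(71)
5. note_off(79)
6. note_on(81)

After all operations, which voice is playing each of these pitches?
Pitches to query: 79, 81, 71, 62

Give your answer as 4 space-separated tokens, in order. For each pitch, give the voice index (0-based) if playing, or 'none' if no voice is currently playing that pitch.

Op 1: note_on(62): voice 0 is free -> assigned | voices=[62 - - - -]
Op 2: note_off(62): free voice 0 | voices=[- - - - -]
Op 3: note_on(79): voice 0 is free -> assigned | voices=[79 - - - -]
Op 4: note_on(71): voice 1 is free -> assigned | voices=[79 71 - - -]
Op 5: note_off(79): free voice 0 | voices=[- 71 - - -]
Op 6: note_on(81): voice 0 is free -> assigned | voices=[81 71 - - -]

Answer: none 0 1 none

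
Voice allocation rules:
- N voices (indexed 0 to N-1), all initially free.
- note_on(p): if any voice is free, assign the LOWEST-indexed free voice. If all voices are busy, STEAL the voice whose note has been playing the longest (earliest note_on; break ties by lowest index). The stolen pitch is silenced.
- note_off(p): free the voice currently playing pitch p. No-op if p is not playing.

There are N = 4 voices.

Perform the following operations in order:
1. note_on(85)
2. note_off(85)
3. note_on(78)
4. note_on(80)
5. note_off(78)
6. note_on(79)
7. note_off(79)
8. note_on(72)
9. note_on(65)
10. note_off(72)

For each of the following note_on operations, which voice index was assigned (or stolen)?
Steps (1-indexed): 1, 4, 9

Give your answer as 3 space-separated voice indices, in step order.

Answer: 0 1 2

Derivation:
Op 1: note_on(85): voice 0 is free -> assigned | voices=[85 - - -]
Op 2: note_off(85): free voice 0 | voices=[- - - -]
Op 3: note_on(78): voice 0 is free -> assigned | voices=[78 - - -]
Op 4: note_on(80): voice 1 is free -> assigned | voices=[78 80 - -]
Op 5: note_off(78): free voice 0 | voices=[- 80 - -]
Op 6: note_on(79): voice 0 is free -> assigned | voices=[79 80 - -]
Op 7: note_off(79): free voice 0 | voices=[- 80 - -]
Op 8: note_on(72): voice 0 is free -> assigned | voices=[72 80 - -]
Op 9: note_on(65): voice 2 is free -> assigned | voices=[72 80 65 -]
Op 10: note_off(72): free voice 0 | voices=[- 80 65 -]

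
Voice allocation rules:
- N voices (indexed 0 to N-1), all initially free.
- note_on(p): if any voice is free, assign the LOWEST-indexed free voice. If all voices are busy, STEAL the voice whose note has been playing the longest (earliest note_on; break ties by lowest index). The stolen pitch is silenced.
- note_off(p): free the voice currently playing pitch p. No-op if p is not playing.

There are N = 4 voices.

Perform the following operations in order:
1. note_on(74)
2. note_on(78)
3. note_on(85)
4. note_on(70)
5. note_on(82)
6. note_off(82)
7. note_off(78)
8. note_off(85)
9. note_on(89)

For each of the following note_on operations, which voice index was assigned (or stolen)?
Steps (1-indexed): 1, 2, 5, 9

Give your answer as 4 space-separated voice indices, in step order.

Op 1: note_on(74): voice 0 is free -> assigned | voices=[74 - - -]
Op 2: note_on(78): voice 1 is free -> assigned | voices=[74 78 - -]
Op 3: note_on(85): voice 2 is free -> assigned | voices=[74 78 85 -]
Op 4: note_on(70): voice 3 is free -> assigned | voices=[74 78 85 70]
Op 5: note_on(82): all voices busy, STEAL voice 0 (pitch 74, oldest) -> assign | voices=[82 78 85 70]
Op 6: note_off(82): free voice 0 | voices=[- 78 85 70]
Op 7: note_off(78): free voice 1 | voices=[- - 85 70]
Op 8: note_off(85): free voice 2 | voices=[- - - 70]
Op 9: note_on(89): voice 0 is free -> assigned | voices=[89 - - 70]

Answer: 0 1 0 0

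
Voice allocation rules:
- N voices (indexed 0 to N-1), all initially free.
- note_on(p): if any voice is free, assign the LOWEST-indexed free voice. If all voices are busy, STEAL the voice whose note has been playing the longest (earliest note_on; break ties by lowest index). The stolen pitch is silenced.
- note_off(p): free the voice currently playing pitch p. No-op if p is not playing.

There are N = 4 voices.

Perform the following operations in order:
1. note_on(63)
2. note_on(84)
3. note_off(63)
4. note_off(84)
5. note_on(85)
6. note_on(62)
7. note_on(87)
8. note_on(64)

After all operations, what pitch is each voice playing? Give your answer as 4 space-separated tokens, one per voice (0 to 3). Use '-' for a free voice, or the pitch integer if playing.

Op 1: note_on(63): voice 0 is free -> assigned | voices=[63 - - -]
Op 2: note_on(84): voice 1 is free -> assigned | voices=[63 84 - -]
Op 3: note_off(63): free voice 0 | voices=[- 84 - -]
Op 4: note_off(84): free voice 1 | voices=[- - - -]
Op 5: note_on(85): voice 0 is free -> assigned | voices=[85 - - -]
Op 6: note_on(62): voice 1 is free -> assigned | voices=[85 62 - -]
Op 7: note_on(87): voice 2 is free -> assigned | voices=[85 62 87 -]
Op 8: note_on(64): voice 3 is free -> assigned | voices=[85 62 87 64]

Answer: 85 62 87 64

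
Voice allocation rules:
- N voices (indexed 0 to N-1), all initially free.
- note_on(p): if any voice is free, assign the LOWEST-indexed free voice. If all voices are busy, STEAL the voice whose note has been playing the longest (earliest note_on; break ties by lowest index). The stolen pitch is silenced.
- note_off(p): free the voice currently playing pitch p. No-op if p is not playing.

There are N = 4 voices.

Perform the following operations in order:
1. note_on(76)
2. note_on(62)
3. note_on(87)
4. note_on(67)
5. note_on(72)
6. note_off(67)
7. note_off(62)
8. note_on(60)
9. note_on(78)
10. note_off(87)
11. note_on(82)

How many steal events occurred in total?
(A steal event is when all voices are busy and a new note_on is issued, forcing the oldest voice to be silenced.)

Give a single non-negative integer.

Answer: 1

Derivation:
Op 1: note_on(76): voice 0 is free -> assigned | voices=[76 - - -]
Op 2: note_on(62): voice 1 is free -> assigned | voices=[76 62 - -]
Op 3: note_on(87): voice 2 is free -> assigned | voices=[76 62 87 -]
Op 4: note_on(67): voice 3 is free -> assigned | voices=[76 62 87 67]
Op 5: note_on(72): all voices busy, STEAL voice 0 (pitch 76, oldest) -> assign | voices=[72 62 87 67]
Op 6: note_off(67): free voice 3 | voices=[72 62 87 -]
Op 7: note_off(62): free voice 1 | voices=[72 - 87 -]
Op 8: note_on(60): voice 1 is free -> assigned | voices=[72 60 87 -]
Op 9: note_on(78): voice 3 is free -> assigned | voices=[72 60 87 78]
Op 10: note_off(87): free voice 2 | voices=[72 60 - 78]
Op 11: note_on(82): voice 2 is free -> assigned | voices=[72 60 82 78]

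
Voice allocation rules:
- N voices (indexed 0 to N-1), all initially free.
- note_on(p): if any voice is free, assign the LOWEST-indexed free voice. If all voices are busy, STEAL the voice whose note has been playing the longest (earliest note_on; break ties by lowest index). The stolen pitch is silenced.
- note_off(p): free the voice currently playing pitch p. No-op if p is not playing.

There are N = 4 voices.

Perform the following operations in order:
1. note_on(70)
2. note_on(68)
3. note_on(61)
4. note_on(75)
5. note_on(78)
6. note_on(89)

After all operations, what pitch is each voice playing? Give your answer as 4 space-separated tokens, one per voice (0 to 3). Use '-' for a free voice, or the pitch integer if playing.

Op 1: note_on(70): voice 0 is free -> assigned | voices=[70 - - -]
Op 2: note_on(68): voice 1 is free -> assigned | voices=[70 68 - -]
Op 3: note_on(61): voice 2 is free -> assigned | voices=[70 68 61 -]
Op 4: note_on(75): voice 3 is free -> assigned | voices=[70 68 61 75]
Op 5: note_on(78): all voices busy, STEAL voice 0 (pitch 70, oldest) -> assign | voices=[78 68 61 75]
Op 6: note_on(89): all voices busy, STEAL voice 1 (pitch 68, oldest) -> assign | voices=[78 89 61 75]

Answer: 78 89 61 75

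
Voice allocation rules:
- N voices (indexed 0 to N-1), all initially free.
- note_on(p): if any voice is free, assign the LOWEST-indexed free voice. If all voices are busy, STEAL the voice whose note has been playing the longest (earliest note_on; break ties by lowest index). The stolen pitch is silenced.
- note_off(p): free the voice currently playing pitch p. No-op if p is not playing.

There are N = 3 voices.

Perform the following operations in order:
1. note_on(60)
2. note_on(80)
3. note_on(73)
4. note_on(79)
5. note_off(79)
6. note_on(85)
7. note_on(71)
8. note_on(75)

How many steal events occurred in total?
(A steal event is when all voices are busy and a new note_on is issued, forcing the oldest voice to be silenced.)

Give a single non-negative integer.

Answer: 3

Derivation:
Op 1: note_on(60): voice 0 is free -> assigned | voices=[60 - -]
Op 2: note_on(80): voice 1 is free -> assigned | voices=[60 80 -]
Op 3: note_on(73): voice 2 is free -> assigned | voices=[60 80 73]
Op 4: note_on(79): all voices busy, STEAL voice 0 (pitch 60, oldest) -> assign | voices=[79 80 73]
Op 5: note_off(79): free voice 0 | voices=[- 80 73]
Op 6: note_on(85): voice 0 is free -> assigned | voices=[85 80 73]
Op 7: note_on(71): all voices busy, STEAL voice 1 (pitch 80, oldest) -> assign | voices=[85 71 73]
Op 8: note_on(75): all voices busy, STEAL voice 2 (pitch 73, oldest) -> assign | voices=[85 71 75]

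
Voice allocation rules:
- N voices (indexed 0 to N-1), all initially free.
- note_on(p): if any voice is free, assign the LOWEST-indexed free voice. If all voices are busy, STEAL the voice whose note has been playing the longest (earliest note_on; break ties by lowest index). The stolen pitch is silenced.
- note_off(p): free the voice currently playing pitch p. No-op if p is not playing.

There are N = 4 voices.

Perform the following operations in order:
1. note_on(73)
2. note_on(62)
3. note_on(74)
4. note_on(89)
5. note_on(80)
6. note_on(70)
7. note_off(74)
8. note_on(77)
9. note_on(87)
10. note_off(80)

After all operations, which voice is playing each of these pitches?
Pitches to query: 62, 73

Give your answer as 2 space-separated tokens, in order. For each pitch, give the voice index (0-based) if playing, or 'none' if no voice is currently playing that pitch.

Answer: none none

Derivation:
Op 1: note_on(73): voice 0 is free -> assigned | voices=[73 - - -]
Op 2: note_on(62): voice 1 is free -> assigned | voices=[73 62 - -]
Op 3: note_on(74): voice 2 is free -> assigned | voices=[73 62 74 -]
Op 4: note_on(89): voice 3 is free -> assigned | voices=[73 62 74 89]
Op 5: note_on(80): all voices busy, STEAL voice 0 (pitch 73, oldest) -> assign | voices=[80 62 74 89]
Op 6: note_on(70): all voices busy, STEAL voice 1 (pitch 62, oldest) -> assign | voices=[80 70 74 89]
Op 7: note_off(74): free voice 2 | voices=[80 70 - 89]
Op 8: note_on(77): voice 2 is free -> assigned | voices=[80 70 77 89]
Op 9: note_on(87): all voices busy, STEAL voice 3 (pitch 89, oldest) -> assign | voices=[80 70 77 87]
Op 10: note_off(80): free voice 0 | voices=[- 70 77 87]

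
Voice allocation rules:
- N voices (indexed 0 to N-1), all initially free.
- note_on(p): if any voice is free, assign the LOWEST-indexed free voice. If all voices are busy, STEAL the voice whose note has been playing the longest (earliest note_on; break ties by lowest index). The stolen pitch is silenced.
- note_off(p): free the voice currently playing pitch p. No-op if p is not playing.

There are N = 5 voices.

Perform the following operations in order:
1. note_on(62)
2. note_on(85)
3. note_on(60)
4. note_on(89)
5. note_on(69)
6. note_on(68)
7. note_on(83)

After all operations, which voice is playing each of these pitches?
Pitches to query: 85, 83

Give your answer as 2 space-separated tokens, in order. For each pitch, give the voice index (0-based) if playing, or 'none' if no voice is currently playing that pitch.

Answer: none 1

Derivation:
Op 1: note_on(62): voice 0 is free -> assigned | voices=[62 - - - -]
Op 2: note_on(85): voice 1 is free -> assigned | voices=[62 85 - - -]
Op 3: note_on(60): voice 2 is free -> assigned | voices=[62 85 60 - -]
Op 4: note_on(89): voice 3 is free -> assigned | voices=[62 85 60 89 -]
Op 5: note_on(69): voice 4 is free -> assigned | voices=[62 85 60 89 69]
Op 6: note_on(68): all voices busy, STEAL voice 0 (pitch 62, oldest) -> assign | voices=[68 85 60 89 69]
Op 7: note_on(83): all voices busy, STEAL voice 1 (pitch 85, oldest) -> assign | voices=[68 83 60 89 69]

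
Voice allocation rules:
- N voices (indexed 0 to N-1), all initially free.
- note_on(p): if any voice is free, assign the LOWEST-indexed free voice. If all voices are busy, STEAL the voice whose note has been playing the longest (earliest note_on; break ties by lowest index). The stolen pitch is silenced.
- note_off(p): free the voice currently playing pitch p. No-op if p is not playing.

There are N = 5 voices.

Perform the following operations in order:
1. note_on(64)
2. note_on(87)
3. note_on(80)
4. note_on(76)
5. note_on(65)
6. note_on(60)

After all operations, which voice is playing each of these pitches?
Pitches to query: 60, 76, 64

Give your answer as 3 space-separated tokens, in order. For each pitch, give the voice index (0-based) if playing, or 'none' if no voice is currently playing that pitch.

Op 1: note_on(64): voice 0 is free -> assigned | voices=[64 - - - -]
Op 2: note_on(87): voice 1 is free -> assigned | voices=[64 87 - - -]
Op 3: note_on(80): voice 2 is free -> assigned | voices=[64 87 80 - -]
Op 4: note_on(76): voice 3 is free -> assigned | voices=[64 87 80 76 -]
Op 5: note_on(65): voice 4 is free -> assigned | voices=[64 87 80 76 65]
Op 6: note_on(60): all voices busy, STEAL voice 0 (pitch 64, oldest) -> assign | voices=[60 87 80 76 65]

Answer: 0 3 none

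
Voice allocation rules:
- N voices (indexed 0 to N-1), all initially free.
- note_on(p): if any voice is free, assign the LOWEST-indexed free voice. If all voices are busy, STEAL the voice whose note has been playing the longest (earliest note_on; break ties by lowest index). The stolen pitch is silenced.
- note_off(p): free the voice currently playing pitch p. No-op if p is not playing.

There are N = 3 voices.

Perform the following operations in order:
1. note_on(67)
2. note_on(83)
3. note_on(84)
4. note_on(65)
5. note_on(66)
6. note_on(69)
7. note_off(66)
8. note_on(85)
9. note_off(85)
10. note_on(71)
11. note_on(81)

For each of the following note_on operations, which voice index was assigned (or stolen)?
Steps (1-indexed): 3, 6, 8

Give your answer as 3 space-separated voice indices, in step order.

Op 1: note_on(67): voice 0 is free -> assigned | voices=[67 - -]
Op 2: note_on(83): voice 1 is free -> assigned | voices=[67 83 -]
Op 3: note_on(84): voice 2 is free -> assigned | voices=[67 83 84]
Op 4: note_on(65): all voices busy, STEAL voice 0 (pitch 67, oldest) -> assign | voices=[65 83 84]
Op 5: note_on(66): all voices busy, STEAL voice 1 (pitch 83, oldest) -> assign | voices=[65 66 84]
Op 6: note_on(69): all voices busy, STEAL voice 2 (pitch 84, oldest) -> assign | voices=[65 66 69]
Op 7: note_off(66): free voice 1 | voices=[65 - 69]
Op 8: note_on(85): voice 1 is free -> assigned | voices=[65 85 69]
Op 9: note_off(85): free voice 1 | voices=[65 - 69]
Op 10: note_on(71): voice 1 is free -> assigned | voices=[65 71 69]
Op 11: note_on(81): all voices busy, STEAL voice 0 (pitch 65, oldest) -> assign | voices=[81 71 69]

Answer: 2 2 1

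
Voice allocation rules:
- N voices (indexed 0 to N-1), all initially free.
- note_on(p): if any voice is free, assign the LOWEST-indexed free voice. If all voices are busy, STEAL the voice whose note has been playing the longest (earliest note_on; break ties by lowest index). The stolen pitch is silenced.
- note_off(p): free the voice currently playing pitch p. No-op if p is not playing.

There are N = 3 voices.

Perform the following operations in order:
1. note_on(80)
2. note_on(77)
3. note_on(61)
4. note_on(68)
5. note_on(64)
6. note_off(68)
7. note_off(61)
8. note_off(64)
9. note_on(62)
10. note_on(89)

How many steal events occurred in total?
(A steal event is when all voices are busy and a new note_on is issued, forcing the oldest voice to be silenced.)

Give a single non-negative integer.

Answer: 2

Derivation:
Op 1: note_on(80): voice 0 is free -> assigned | voices=[80 - -]
Op 2: note_on(77): voice 1 is free -> assigned | voices=[80 77 -]
Op 3: note_on(61): voice 2 is free -> assigned | voices=[80 77 61]
Op 4: note_on(68): all voices busy, STEAL voice 0 (pitch 80, oldest) -> assign | voices=[68 77 61]
Op 5: note_on(64): all voices busy, STEAL voice 1 (pitch 77, oldest) -> assign | voices=[68 64 61]
Op 6: note_off(68): free voice 0 | voices=[- 64 61]
Op 7: note_off(61): free voice 2 | voices=[- 64 -]
Op 8: note_off(64): free voice 1 | voices=[- - -]
Op 9: note_on(62): voice 0 is free -> assigned | voices=[62 - -]
Op 10: note_on(89): voice 1 is free -> assigned | voices=[62 89 -]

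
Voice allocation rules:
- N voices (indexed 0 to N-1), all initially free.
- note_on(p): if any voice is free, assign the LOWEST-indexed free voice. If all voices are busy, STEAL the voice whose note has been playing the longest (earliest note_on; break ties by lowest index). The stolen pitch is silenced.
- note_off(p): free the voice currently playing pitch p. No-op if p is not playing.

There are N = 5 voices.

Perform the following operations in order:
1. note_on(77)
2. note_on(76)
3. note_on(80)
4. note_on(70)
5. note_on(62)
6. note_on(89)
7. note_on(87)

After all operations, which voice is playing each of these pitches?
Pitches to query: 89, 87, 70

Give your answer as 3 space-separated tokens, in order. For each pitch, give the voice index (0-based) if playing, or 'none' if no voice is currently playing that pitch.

Answer: 0 1 3

Derivation:
Op 1: note_on(77): voice 0 is free -> assigned | voices=[77 - - - -]
Op 2: note_on(76): voice 1 is free -> assigned | voices=[77 76 - - -]
Op 3: note_on(80): voice 2 is free -> assigned | voices=[77 76 80 - -]
Op 4: note_on(70): voice 3 is free -> assigned | voices=[77 76 80 70 -]
Op 5: note_on(62): voice 4 is free -> assigned | voices=[77 76 80 70 62]
Op 6: note_on(89): all voices busy, STEAL voice 0 (pitch 77, oldest) -> assign | voices=[89 76 80 70 62]
Op 7: note_on(87): all voices busy, STEAL voice 1 (pitch 76, oldest) -> assign | voices=[89 87 80 70 62]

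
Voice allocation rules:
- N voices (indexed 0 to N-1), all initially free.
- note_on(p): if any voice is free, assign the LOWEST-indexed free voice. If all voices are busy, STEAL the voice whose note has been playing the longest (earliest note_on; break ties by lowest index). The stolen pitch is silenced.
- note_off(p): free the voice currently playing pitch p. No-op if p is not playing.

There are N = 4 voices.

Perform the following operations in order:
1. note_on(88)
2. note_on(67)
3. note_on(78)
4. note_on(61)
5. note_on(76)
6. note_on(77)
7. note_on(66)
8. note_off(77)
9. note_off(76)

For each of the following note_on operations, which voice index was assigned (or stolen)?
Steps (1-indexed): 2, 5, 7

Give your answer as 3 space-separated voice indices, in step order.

Answer: 1 0 2

Derivation:
Op 1: note_on(88): voice 0 is free -> assigned | voices=[88 - - -]
Op 2: note_on(67): voice 1 is free -> assigned | voices=[88 67 - -]
Op 3: note_on(78): voice 2 is free -> assigned | voices=[88 67 78 -]
Op 4: note_on(61): voice 3 is free -> assigned | voices=[88 67 78 61]
Op 5: note_on(76): all voices busy, STEAL voice 0 (pitch 88, oldest) -> assign | voices=[76 67 78 61]
Op 6: note_on(77): all voices busy, STEAL voice 1 (pitch 67, oldest) -> assign | voices=[76 77 78 61]
Op 7: note_on(66): all voices busy, STEAL voice 2 (pitch 78, oldest) -> assign | voices=[76 77 66 61]
Op 8: note_off(77): free voice 1 | voices=[76 - 66 61]
Op 9: note_off(76): free voice 0 | voices=[- - 66 61]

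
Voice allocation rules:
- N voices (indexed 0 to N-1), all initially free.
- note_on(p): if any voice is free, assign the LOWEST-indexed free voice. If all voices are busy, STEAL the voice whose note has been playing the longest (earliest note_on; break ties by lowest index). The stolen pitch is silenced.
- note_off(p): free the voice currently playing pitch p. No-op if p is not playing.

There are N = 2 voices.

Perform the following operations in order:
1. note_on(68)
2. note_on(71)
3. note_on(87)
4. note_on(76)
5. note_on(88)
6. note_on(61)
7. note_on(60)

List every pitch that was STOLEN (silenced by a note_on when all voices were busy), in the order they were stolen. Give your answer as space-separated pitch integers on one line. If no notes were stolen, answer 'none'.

Answer: 68 71 87 76 88

Derivation:
Op 1: note_on(68): voice 0 is free -> assigned | voices=[68 -]
Op 2: note_on(71): voice 1 is free -> assigned | voices=[68 71]
Op 3: note_on(87): all voices busy, STEAL voice 0 (pitch 68, oldest) -> assign | voices=[87 71]
Op 4: note_on(76): all voices busy, STEAL voice 1 (pitch 71, oldest) -> assign | voices=[87 76]
Op 5: note_on(88): all voices busy, STEAL voice 0 (pitch 87, oldest) -> assign | voices=[88 76]
Op 6: note_on(61): all voices busy, STEAL voice 1 (pitch 76, oldest) -> assign | voices=[88 61]
Op 7: note_on(60): all voices busy, STEAL voice 0 (pitch 88, oldest) -> assign | voices=[60 61]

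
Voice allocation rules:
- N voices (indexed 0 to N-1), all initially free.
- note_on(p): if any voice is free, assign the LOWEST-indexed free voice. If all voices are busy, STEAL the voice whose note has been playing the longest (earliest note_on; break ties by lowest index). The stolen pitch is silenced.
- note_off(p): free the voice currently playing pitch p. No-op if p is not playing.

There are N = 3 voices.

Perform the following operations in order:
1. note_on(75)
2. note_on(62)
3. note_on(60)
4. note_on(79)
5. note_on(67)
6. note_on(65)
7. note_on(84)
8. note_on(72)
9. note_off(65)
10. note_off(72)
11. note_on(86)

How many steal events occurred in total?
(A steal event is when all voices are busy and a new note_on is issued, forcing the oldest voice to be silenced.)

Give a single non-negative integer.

Answer: 5

Derivation:
Op 1: note_on(75): voice 0 is free -> assigned | voices=[75 - -]
Op 2: note_on(62): voice 1 is free -> assigned | voices=[75 62 -]
Op 3: note_on(60): voice 2 is free -> assigned | voices=[75 62 60]
Op 4: note_on(79): all voices busy, STEAL voice 0 (pitch 75, oldest) -> assign | voices=[79 62 60]
Op 5: note_on(67): all voices busy, STEAL voice 1 (pitch 62, oldest) -> assign | voices=[79 67 60]
Op 6: note_on(65): all voices busy, STEAL voice 2 (pitch 60, oldest) -> assign | voices=[79 67 65]
Op 7: note_on(84): all voices busy, STEAL voice 0 (pitch 79, oldest) -> assign | voices=[84 67 65]
Op 8: note_on(72): all voices busy, STEAL voice 1 (pitch 67, oldest) -> assign | voices=[84 72 65]
Op 9: note_off(65): free voice 2 | voices=[84 72 -]
Op 10: note_off(72): free voice 1 | voices=[84 - -]
Op 11: note_on(86): voice 1 is free -> assigned | voices=[84 86 -]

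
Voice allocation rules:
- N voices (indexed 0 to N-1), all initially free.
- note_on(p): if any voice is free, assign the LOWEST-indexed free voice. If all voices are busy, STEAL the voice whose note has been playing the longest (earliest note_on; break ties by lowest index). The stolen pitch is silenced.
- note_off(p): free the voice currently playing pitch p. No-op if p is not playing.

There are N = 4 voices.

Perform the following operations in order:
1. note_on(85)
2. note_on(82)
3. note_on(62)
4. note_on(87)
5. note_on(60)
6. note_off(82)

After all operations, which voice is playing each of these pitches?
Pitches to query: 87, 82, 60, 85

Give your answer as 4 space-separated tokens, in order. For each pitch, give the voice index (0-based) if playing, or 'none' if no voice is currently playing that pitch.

Op 1: note_on(85): voice 0 is free -> assigned | voices=[85 - - -]
Op 2: note_on(82): voice 1 is free -> assigned | voices=[85 82 - -]
Op 3: note_on(62): voice 2 is free -> assigned | voices=[85 82 62 -]
Op 4: note_on(87): voice 3 is free -> assigned | voices=[85 82 62 87]
Op 5: note_on(60): all voices busy, STEAL voice 0 (pitch 85, oldest) -> assign | voices=[60 82 62 87]
Op 6: note_off(82): free voice 1 | voices=[60 - 62 87]

Answer: 3 none 0 none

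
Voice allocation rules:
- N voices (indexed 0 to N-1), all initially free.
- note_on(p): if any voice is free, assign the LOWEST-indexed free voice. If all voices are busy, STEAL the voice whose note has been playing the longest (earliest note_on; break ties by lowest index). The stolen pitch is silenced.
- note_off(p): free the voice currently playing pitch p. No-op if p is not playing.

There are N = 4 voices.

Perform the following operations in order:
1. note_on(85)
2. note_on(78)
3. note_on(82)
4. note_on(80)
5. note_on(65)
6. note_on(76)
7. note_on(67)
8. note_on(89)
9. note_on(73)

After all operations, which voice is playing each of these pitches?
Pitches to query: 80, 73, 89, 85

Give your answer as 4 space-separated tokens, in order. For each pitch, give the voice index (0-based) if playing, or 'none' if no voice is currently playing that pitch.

Op 1: note_on(85): voice 0 is free -> assigned | voices=[85 - - -]
Op 2: note_on(78): voice 1 is free -> assigned | voices=[85 78 - -]
Op 3: note_on(82): voice 2 is free -> assigned | voices=[85 78 82 -]
Op 4: note_on(80): voice 3 is free -> assigned | voices=[85 78 82 80]
Op 5: note_on(65): all voices busy, STEAL voice 0 (pitch 85, oldest) -> assign | voices=[65 78 82 80]
Op 6: note_on(76): all voices busy, STEAL voice 1 (pitch 78, oldest) -> assign | voices=[65 76 82 80]
Op 7: note_on(67): all voices busy, STEAL voice 2 (pitch 82, oldest) -> assign | voices=[65 76 67 80]
Op 8: note_on(89): all voices busy, STEAL voice 3 (pitch 80, oldest) -> assign | voices=[65 76 67 89]
Op 9: note_on(73): all voices busy, STEAL voice 0 (pitch 65, oldest) -> assign | voices=[73 76 67 89]

Answer: none 0 3 none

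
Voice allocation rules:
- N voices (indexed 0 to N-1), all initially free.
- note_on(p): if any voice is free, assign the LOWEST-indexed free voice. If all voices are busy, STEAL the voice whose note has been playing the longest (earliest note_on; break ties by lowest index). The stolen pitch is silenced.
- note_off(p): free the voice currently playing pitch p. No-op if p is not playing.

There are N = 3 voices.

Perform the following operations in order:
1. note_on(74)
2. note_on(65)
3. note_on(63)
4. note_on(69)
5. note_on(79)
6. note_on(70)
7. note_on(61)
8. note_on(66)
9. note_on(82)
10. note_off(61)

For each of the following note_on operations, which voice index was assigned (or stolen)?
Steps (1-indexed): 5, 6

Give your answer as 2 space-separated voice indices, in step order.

Answer: 1 2

Derivation:
Op 1: note_on(74): voice 0 is free -> assigned | voices=[74 - -]
Op 2: note_on(65): voice 1 is free -> assigned | voices=[74 65 -]
Op 3: note_on(63): voice 2 is free -> assigned | voices=[74 65 63]
Op 4: note_on(69): all voices busy, STEAL voice 0 (pitch 74, oldest) -> assign | voices=[69 65 63]
Op 5: note_on(79): all voices busy, STEAL voice 1 (pitch 65, oldest) -> assign | voices=[69 79 63]
Op 6: note_on(70): all voices busy, STEAL voice 2 (pitch 63, oldest) -> assign | voices=[69 79 70]
Op 7: note_on(61): all voices busy, STEAL voice 0 (pitch 69, oldest) -> assign | voices=[61 79 70]
Op 8: note_on(66): all voices busy, STEAL voice 1 (pitch 79, oldest) -> assign | voices=[61 66 70]
Op 9: note_on(82): all voices busy, STEAL voice 2 (pitch 70, oldest) -> assign | voices=[61 66 82]
Op 10: note_off(61): free voice 0 | voices=[- 66 82]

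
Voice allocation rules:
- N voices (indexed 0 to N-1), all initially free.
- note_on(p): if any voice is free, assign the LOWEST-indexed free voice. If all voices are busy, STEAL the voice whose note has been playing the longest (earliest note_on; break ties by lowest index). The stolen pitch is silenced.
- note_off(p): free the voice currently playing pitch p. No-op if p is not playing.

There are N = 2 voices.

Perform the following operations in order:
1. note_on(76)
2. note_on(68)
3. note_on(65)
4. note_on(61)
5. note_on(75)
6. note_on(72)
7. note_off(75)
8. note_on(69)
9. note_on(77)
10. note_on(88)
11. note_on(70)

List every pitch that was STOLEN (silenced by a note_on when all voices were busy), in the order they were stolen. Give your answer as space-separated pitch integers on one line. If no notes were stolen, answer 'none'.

Answer: 76 68 65 61 72 69 77

Derivation:
Op 1: note_on(76): voice 0 is free -> assigned | voices=[76 -]
Op 2: note_on(68): voice 1 is free -> assigned | voices=[76 68]
Op 3: note_on(65): all voices busy, STEAL voice 0 (pitch 76, oldest) -> assign | voices=[65 68]
Op 4: note_on(61): all voices busy, STEAL voice 1 (pitch 68, oldest) -> assign | voices=[65 61]
Op 5: note_on(75): all voices busy, STEAL voice 0 (pitch 65, oldest) -> assign | voices=[75 61]
Op 6: note_on(72): all voices busy, STEAL voice 1 (pitch 61, oldest) -> assign | voices=[75 72]
Op 7: note_off(75): free voice 0 | voices=[- 72]
Op 8: note_on(69): voice 0 is free -> assigned | voices=[69 72]
Op 9: note_on(77): all voices busy, STEAL voice 1 (pitch 72, oldest) -> assign | voices=[69 77]
Op 10: note_on(88): all voices busy, STEAL voice 0 (pitch 69, oldest) -> assign | voices=[88 77]
Op 11: note_on(70): all voices busy, STEAL voice 1 (pitch 77, oldest) -> assign | voices=[88 70]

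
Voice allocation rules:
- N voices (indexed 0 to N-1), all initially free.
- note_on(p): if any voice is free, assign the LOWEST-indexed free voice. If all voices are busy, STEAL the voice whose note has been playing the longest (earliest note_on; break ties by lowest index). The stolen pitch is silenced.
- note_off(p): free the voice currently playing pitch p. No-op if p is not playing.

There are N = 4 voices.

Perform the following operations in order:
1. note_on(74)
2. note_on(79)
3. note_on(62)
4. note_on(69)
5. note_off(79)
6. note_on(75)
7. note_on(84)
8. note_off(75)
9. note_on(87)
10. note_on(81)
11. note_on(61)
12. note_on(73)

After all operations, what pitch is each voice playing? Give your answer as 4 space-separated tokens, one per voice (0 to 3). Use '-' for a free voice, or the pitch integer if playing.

Answer: 73 87 81 61

Derivation:
Op 1: note_on(74): voice 0 is free -> assigned | voices=[74 - - -]
Op 2: note_on(79): voice 1 is free -> assigned | voices=[74 79 - -]
Op 3: note_on(62): voice 2 is free -> assigned | voices=[74 79 62 -]
Op 4: note_on(69): voice 3 is free -> assigned | voices=[74 79 62 69]
Op 5: note_off(79): free voice 1 | voices=[74 - 62 69]
Op 6: note_on(75): voice 1 is free -> assigned | voices=[74 75 62 69]
Op 7: note_on(84): all voices busy, STEAL voice 0 (pitch 74, oldest) -> assign | voices=[84 75 62 69]
Op 8: note_off(75): free voice 1 | voices=[84 - 62 69]
Op 9: note_on(87): voice 1 is free -> assigned | voices=[84 87 62 69]
Op 10: note_on(81): all voices busy, STEAL voice 2 (pitch 62, oldest) -> assign | voices=[84 87 81 69]
Op 11: note_on(61): all voices busy, STEAL voice 3 (pitch 69, oldest) -> assign | voices=[84 87 81 61]
Op 12: note_on(73): all voices busy, STEAL voice 0 (pitch 84, oldest) -> assign | voices=[73 87 81 61]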